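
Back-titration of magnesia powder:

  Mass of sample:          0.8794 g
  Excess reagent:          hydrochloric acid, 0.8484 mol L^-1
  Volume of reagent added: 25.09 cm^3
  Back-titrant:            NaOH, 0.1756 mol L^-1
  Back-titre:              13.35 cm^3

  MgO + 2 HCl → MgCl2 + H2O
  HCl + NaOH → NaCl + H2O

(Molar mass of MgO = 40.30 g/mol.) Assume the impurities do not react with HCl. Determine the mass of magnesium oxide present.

n(HCl) added = 0.02509 × 0.8484 = 0.02129 mol
n(NaOH) used in back-titration = 0.01335 × 0.1756 = 2.344 × 10^-3 mol
n(HCl) left over = 2.344 × 10^-3 mol (1:1 ratio)
n(HCl) consumed by analyte = 0.02129 − 2.344 × 10^-3 = 0.01894 mol
From the 1:2 ratio, n(MgO) = 1/2 × 0.01894 = 9.471 × 10^-3 mol
mass of MgO = 9.471 × 10^-3 × 40.30 = 0.3817 g

0.3817 g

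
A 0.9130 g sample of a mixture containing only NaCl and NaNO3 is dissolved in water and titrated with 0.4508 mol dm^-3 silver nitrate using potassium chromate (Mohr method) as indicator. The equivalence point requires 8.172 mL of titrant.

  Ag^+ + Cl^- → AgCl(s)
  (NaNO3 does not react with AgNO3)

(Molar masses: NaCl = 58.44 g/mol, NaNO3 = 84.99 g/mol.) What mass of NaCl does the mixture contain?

n(AgNO3) = 0.008172 × 0.4508 = 3.684 × 10^-3 mol
Let x = n(NaCl), y = n(NaNO3).
Titrant: 1x = 3.684 × 10^-3;  mass: 58.44x + 84.99y = 0.9130
Solving, x = 3.684 × 10^-3 mol, y = 8.209 × 10^-3 mol
mass of NaCl = 3.684 × 10^-3 × 58.44 = 0.2153 g

0.2153 g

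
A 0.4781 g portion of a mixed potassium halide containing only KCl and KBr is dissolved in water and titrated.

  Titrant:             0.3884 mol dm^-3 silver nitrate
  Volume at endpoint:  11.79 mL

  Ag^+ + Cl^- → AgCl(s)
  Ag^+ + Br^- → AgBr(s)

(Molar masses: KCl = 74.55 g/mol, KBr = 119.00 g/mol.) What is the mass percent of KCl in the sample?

23.44 %

n(AgNO3) = 0.01179 × 0.3884 = 4.579 × 10^-3 mol
Let x = n(KCl), y = n(KBr).
Titrant: 1x + 1y = 4.579 × 10^-3;  mass: 74.55x + 119.00y = 0.4781
Solving, x = 1.503 × 10^-3 mol, y = 3.076 × 10^-3 mol
mass of KCl = 1.503 × 10^-3 × 74.55 = 0.1121 g
% KCl = 0.1121 / 0.4781 × 100 = 23.44 %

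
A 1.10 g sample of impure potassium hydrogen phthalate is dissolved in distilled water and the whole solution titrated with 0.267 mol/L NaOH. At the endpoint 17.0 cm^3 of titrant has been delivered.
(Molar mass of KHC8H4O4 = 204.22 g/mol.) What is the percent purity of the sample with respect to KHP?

KHC8H4O4 + NaOH → KNaC8H4O4 + H2O
n(NaOH) = 0.0170 L × 0.267 mol/L = 4.54 × 10^-3 mol
n(KHC8H4O4) = 4.54 × 10^-3 mol (1:1 ratio)
mass of KHC8H4O4 = 4.54 × 10^-3 × 204.22 g/mol = 0.927 g
% KHC8H4O4 = 0.927 / 1.10 × 100 = 84.3 %

84.3 %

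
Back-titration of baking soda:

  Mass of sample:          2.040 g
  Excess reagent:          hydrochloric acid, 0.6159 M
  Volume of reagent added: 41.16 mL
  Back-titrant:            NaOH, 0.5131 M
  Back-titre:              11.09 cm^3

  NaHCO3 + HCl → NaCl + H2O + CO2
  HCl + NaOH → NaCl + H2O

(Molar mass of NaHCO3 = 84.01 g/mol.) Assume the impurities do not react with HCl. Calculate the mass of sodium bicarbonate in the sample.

1.652 g

n(HCl) added = 0.04116 × 0.6159 = 0.02535 mol
n(NaOH) used in back-titration = 0.01109 × 0.5131 = 5.690 × 10^-3 mol
n(HCl) left over = 5.690 × 10^-3 mol (1:1 ratio)
n(HCl) consumed by analyte = 0.02535 − 5.690 × 10^-3 = 0.01966 mol
n(NaHCO3) = 0.01966 mol (1:1 ratio)
mass of NaHCO3 = 0.01966 × 84.01 = 1.652 g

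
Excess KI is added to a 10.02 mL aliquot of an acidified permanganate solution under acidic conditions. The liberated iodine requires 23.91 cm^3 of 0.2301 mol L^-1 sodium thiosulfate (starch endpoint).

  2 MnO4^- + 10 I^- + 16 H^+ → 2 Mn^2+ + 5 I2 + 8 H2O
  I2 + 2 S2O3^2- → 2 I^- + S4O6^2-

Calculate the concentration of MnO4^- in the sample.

0.1098 mol/L

n(S2O3^2-) = 0.02391 × 0.2301 = 5.502 × 10^-3 mol
n(I2) = n(S2O3^2-)/2 = 2.751 × 10^-3 mol
From the 2:5 ratio, n(MnO4^-) in the aliquot = 2/5 × 2.751 × 10^-3 = 1.100 × 10^-3 mol
[MnO4^-] = 1.100 × 10^-3 / 0.01002 = 0.1098 mol/L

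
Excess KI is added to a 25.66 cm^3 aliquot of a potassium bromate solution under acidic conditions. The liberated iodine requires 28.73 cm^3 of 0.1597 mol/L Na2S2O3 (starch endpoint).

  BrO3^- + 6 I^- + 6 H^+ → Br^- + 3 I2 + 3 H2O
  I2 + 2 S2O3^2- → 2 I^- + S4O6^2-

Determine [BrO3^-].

0.02980 mol/L

n(S2O3^2-) = 0.02873 × 0.1597 = 4.588 × 10^-3 mol
n(I2) = n(S2O3^2-)/2 = 2.294 × 10^-3 mol
From the 1:3 ratio, n(BrO3^-) in the aliquot = 1/3 × 2.294 × 10^-3 = 7.647 × 10^-4 mol
[BrO3^-] = 7.647 × 10^-4 / 0.02566 = 0.02980 mol/L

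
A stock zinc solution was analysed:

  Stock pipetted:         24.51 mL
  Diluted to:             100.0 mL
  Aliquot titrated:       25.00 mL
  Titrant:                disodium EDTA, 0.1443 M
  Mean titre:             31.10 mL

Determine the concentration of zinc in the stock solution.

Zn^2+ + EDTA^4- → [Zn(EDTA)]^2-
n(EDTA) = 0.03110 × 0.1443 = 4.488 × 10^-3 mol
n(Zn2+) in the aliquot = 4.488 × 10^-3 mol (1:1 ratio)
[Zn2+]_dilute = 4.488 × 10^-3 / 0.02500 = 0.1795 mol/L
Dilution factor = 100.0 / 24.51 = 4.080
[Zn2+]_stock = 0.1795 × 4.080 = 0.7324 mol/L

0.7324 M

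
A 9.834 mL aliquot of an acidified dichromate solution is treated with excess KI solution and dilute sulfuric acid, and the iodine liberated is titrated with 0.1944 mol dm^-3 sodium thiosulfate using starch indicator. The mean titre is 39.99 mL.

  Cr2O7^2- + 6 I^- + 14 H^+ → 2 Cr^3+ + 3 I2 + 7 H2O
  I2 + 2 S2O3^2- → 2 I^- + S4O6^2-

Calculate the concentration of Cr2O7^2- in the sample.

n(S2O3^2-) = 0.03999 × 0.1944 = 7.774 × 10^-3 mol
n(I2) = n(S2O3^2-)/2 = 3.887 × 10^-3 mol
From the 1:3 ratio, n(Cr2O7^2-) in the aliquot = 1/3 × 3.887 × 10^-3 = 1.296 × 10^-3 mol
[Cr2O7^2-] = 1.296 × 10^-3 / 0.009834 = 0.1318 mol/L

0.1318 mol/L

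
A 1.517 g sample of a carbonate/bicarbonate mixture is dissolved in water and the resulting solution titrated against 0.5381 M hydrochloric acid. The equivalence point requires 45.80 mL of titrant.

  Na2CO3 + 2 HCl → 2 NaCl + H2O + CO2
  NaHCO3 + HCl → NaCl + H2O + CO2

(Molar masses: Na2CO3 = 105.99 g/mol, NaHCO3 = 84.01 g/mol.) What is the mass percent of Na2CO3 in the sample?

n(HCl) = 0.04580 × 0.5381 = 0.02464 mol
Let x = n(Na2CO3), y = n(NaHCO3).
Titrant: 2x + 1y = 0.02464;  mass: 105.99x + 84.01y = 1.517
Solving, x = 8.922 × 10^-3 mol, y = 6.801 × 10^-3 mol
mass of Na2CO3 = 8.922 × 10^-3 × 105.99 = 0.9456 g
% Na2CO3 = 0.9456 / 1.517 × 100 = 62.34 %

62.34 %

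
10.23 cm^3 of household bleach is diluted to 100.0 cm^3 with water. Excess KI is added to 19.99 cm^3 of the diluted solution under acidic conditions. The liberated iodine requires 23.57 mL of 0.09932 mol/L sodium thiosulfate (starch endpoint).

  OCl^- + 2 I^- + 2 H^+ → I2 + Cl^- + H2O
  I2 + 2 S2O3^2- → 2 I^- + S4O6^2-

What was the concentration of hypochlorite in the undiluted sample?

0.5724 mol/L

n(S2O3^2-) = 0.02357 × 0.09932 = 2.341 × 10^-3 mol
n(I2) = n(S2O3^2-)/2 = 1.170 × 10^-3 mol
n(OCl^-) in the aliquot = 1.170 × 10^-3 mol (1:1 ratio)
[OCl^-]_dilute = 1.170 × 10^-3 / 0.01999 = 0.05855 mol/L
[OCl^-]_original = 0.05855 × 100.0/10.23 = 0.5724 mol/L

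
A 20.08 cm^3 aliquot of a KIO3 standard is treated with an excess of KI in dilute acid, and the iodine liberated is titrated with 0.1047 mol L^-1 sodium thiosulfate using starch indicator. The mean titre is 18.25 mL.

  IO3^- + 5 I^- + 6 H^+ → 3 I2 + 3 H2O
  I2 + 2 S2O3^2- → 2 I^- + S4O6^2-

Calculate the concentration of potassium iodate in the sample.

0.01586 mol/L

n(S2O3^2-) = 0.01825 × 0.1047 = 1.911 × 10^-3 mol
n(I2) = n(S2O3^2-)/2 = 9.554 × 10^-4 mol
From the 1:3 ratio, n(IO3^-) in the aliquot = 1/3 × 9.554 × 10^-4 = 3.185 × 10^-4 mol
[IO3^-] = 3.185 × 10^-4 / 0.02008 = 0.01586 mol/L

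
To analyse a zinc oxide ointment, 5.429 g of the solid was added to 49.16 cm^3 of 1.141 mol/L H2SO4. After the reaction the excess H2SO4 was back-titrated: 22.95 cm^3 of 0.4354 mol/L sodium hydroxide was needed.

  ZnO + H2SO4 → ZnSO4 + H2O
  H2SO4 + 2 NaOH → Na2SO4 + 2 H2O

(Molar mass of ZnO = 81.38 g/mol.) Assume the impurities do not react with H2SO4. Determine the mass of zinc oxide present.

4.158 g

n(H2SO4) added = 0.04916 × 1.141 = 0.05609 mol
n(NaOH) used in back-titration = 0.02295 × 0.4354 = 9.992 × 10^-3 mol
From the 1:2 ratio, n(H2SO4) left over = 1/2 × 9.992 × 10^-3 = 4.996 × 10^-3 mol
n(H2SO4) consumed by analyte = 0.05609 − 4.996 × 10^-3 = 0.05110 mol
n(ZnO) = 0.05110 mol (1:1 ratio)
mass of ZnO = 0.05110 × 81.38 = 4.158 g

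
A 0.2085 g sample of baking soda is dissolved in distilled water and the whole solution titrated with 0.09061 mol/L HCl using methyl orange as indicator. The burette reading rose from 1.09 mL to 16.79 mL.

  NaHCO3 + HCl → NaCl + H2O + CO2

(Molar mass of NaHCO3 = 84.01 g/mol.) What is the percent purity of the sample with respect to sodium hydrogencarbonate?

57.32 %

n(HCl) = 0.01570 L × 0.09061 mol/L = 1.423 × 10^-3 mol
n(NaHCO3) = 1.423 × 10^-3 mol (1:1 ratio)
mass of NaHCO3 = 1.423 × 10^-3 × 84.01 g/mol = 0.1195 g
% NaHCO3 = 0.1195 / 0.2085 × 100 = 57.32 %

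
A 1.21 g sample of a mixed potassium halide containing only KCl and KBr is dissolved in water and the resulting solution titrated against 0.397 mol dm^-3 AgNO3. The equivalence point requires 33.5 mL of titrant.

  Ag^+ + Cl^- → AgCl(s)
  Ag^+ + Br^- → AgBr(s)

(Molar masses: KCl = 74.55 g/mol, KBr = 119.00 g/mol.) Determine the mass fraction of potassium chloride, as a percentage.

n(AgNO3) = 0.0335 × 0.397 = 0.0133 mol
Let x = n(KCl), y = n(KBr).
Titrant: 1x + 1y = 0.0133;  mass: 74.55x + 119.00y = 1.21
Solving, x = 8.38 × 10^-3 mol, y = 4.92 × 10^-3 mol
mass of KCl = 8.38 × 10^-3 × 74.55 = 0.625 g
% KCl = 0.625 / 1.21 × 100 = 51.7 %

51.7 %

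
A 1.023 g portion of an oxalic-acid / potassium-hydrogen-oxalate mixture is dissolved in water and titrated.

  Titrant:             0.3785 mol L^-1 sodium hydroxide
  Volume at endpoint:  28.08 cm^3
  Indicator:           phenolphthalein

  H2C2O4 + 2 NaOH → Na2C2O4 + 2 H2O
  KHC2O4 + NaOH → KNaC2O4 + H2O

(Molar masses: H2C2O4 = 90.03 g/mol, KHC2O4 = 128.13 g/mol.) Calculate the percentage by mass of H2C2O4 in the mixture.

17.94 %

n(NaOH) = 0.02808 × 0.3785 = 0.01063 mol
Let x = n(H2C2O4), y = n(KHC2O4).
Titrant: 2x + 1y = 0.01063;  mass: 90.03x + 128.13y = 1.023
Solving, x = 2.038 × 10^-3 mol, y = 6.552 × 10^-3 mol
mass of H2C2O4 = 2.038 × 10^-3 × 90.03 = 0.1835 g
% H2C2O4 = 0.1835 / 1.023 × 100 = 17.94 %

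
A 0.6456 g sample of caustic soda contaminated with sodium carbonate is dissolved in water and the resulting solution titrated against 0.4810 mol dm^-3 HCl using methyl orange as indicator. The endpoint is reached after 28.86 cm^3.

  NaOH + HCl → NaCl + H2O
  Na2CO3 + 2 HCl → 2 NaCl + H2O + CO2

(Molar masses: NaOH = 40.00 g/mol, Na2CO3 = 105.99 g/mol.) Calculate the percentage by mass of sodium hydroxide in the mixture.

n(HCl) = 0.02886 × 0.4810 = 0.01388 mol
Let x = n(NaOH), y = n(Na2CO3).
Titrant: 1x + 2y = 0.01388;  mass: 40.00x + 105.99y = 0.6456
Solving, x = 6.930 × 10^-3 mol, y = 3.476 × 10^-3 mol
mass of NaOH = 6.930 × 10^-3 × 40.00 = 0.2772 g
% NaOH = 0.2772 / 0.6456 × 100 = 42.94 %

42.94 %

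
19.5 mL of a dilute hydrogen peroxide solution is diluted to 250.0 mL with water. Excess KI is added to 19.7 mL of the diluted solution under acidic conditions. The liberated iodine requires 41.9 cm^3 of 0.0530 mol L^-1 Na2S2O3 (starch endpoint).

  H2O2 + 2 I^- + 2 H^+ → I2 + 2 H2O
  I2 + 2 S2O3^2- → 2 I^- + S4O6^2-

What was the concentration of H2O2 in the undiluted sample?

n(S2O3^2-) = 0.0419 × 0.0530 = 2.22 × 10^-3 mol
n(I2) = n(S2O3^2-)/2 = 1.11 × 10^-3 mol
n(H2O2) in the aliquot = 1.11 × 10^-3 mol (1:1 ratio)
[H2O2]_dilute = 1.11 × 10^-3 / 0.0197 = 0.0564 mol/L
[H2O2]_original = 0.0564 × 250.0/19.5 = 0.723 mol/L

0.723 mol/L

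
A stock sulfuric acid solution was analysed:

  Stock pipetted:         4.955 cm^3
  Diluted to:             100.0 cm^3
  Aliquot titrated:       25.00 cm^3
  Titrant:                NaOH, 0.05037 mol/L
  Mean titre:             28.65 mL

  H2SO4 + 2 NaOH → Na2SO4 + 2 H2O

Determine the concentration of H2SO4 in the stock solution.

n(NaOH) = 0.02865 × 0.05037 = 1.443 × 10^-3 mol
From the 1:2 ratio, n(H2SO4) in the aliquot = 1/2 × 1.443 × 10^-3 = 7.216 × 10^-4 mol
[H2SO4]_dilute = 7.216 × 10^-4 / 0.02500 = 0.02886 mol/L
Dilution factor = 100.0 / 4.955 = 20.18
[H2SO4]_stock = 0.02886 × 20.18 = 0.5825 mol/L

0.5825 mol/L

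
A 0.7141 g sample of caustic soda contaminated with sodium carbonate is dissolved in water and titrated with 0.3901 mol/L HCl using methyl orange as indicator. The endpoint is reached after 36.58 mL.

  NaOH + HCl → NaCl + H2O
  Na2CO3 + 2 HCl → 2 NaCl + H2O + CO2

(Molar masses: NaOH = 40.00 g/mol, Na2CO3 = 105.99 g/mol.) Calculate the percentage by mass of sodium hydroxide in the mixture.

n(HCl) = 0.03658 × 0.3901 = 0.01427 mol
Let x = n(NaOH), y = n(Na2CO3).
Titrant: 1x + 2y = 0.01427;  mass: 40.00x + 105.99y = 0.7141
Solving, x = 3.242 × 10^-3 mol, y = 5.514 × 10^-3 mol
mass of NaOH = 3.242 × 10^-3 × 40.00 = 0.1297 g
% NaOH = 0.1297 / 0.7141 × 100 = 18.16 %

18.16 %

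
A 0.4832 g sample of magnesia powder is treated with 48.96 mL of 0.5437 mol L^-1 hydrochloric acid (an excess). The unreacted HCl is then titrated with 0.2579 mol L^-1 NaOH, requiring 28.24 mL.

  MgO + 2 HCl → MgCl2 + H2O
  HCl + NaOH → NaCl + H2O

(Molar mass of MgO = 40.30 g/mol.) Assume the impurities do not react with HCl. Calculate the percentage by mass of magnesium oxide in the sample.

n(HCl) added = 0.04896 × 0.5437 = 0.02662 mol
n(NaOH) used in back-titration = 0.02824 × 0.2579 = 7.283 × 10^-3 mol
n(HCl) left over = 7.283 × 10^-3 mol (1:1 ratio)
n(HCl) consumed by analyte = 0.02662 − 7.283 × 10^-3 = 0.01934 mol
From the 1:2 ratio, n(MgO) = 1/2 × 0.01934 = 9.668 × 10^-3 mol
mass of MgO = 9.668 × 10^-3 × 40.30 = 0.3896 g
% MgO = 0.3896 / 0.4832 × 100 = 80.64 %

80.64 %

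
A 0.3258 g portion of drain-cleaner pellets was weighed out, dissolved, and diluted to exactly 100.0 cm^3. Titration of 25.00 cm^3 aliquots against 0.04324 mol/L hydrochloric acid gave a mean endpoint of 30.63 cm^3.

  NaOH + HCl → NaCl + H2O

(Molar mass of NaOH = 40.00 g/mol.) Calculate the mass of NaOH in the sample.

0.2119 g

n(HCl) per titration = 0.03063 × 0.04324 = 1.324 × 10^-3 mol
n(NaOH) in each aliquot = 1.324 × 10^-3 mol (1:1 ratio)
n(NaOH) in the whole flask = 1.324 × 10^-3 × 100.0/25.00 = 5.298 × 10^-3 mol
mass of NaOH = 5.298 × 10^-3 × 40.00 = 0.2119 g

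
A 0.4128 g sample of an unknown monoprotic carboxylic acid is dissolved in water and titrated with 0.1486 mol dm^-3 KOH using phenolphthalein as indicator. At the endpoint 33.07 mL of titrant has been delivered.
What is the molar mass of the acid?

n(KOH) = 0.03307 L × 0.1486 mol/L = 4.914 × 10^-3 mol
n(HA) = 4.914 × 10^-3 mol (1:1 ratio)
M = m / n = 0.4128 g / 4.914 × 10^-3 mol = 84.00 g/mol

84.00 g/mol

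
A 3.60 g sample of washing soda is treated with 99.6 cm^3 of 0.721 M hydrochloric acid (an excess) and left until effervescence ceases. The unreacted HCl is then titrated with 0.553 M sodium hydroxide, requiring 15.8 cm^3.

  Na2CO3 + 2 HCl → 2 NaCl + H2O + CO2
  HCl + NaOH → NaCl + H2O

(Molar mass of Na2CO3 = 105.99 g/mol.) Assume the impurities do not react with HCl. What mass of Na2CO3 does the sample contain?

n(HCl) added = 0.0996 × 0.721 = 0.0718 mol
n(NaOH) used in back-titration = 0.0158 × 0.553 = 8.74 × 10^-3 mol
n(HCl) left over = 8.74 × 10^-3 mol (1:1 ratio)
n(HCl) consumed by analyte = 0.0718 − 8.74 × 10^-3 = 0.0631 mol
From the 1:2 ratio, n(Na2CO3) = 1/2 × 0.0631 = 0.0315 mol
mass of Na2CO3 = 0.0315 × 105.99 = 3.34 g

3.34 g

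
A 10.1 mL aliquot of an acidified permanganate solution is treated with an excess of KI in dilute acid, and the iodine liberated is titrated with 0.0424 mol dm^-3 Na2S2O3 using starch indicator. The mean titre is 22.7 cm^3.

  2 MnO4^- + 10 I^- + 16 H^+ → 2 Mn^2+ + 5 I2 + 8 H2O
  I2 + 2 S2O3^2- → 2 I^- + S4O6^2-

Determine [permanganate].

n(S2O3^2-) = 0.0227 × 0.0424 = 9.62 × 10^-4 mol
n(I2) = n(S2O3^2-)/2 = 4.81 × 10^-4 mol
From the 2:5 ratio, n(MnO4^-) in the aliquot = 2/5 × 4.81 × 10^-4 = 1.92 × 10^-4 mol
[MnO4^-] = 1.92 × 10^-4 / 0.0101 = 0.0191 mol/L

0.0191 mol/L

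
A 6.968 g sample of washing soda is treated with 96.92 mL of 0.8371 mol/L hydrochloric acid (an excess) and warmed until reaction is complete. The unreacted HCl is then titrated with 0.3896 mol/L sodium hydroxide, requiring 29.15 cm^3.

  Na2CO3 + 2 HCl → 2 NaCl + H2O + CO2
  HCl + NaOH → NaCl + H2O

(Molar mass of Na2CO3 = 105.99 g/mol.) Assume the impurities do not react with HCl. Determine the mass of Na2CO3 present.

3.698 g

n(HCl) added = 0.09692 × 0.8371 = 0.08113 mol
n(NaOH) used in back-titration = 0.02915 × 0.3896 = 0.01136 mol
n(HCl) left over = 0.01136 mol (1:1 ratio)
n(HCl) consumed by analyte = 0.08113 − 0.01136 = 0.06977 mol
From the 1:2 ratio, n(Na2CO3) = 1/2 × 0.06977 = 0.03489 mol
mass of Na2CO3 = 0.03489 × 105.99 = 3.698 g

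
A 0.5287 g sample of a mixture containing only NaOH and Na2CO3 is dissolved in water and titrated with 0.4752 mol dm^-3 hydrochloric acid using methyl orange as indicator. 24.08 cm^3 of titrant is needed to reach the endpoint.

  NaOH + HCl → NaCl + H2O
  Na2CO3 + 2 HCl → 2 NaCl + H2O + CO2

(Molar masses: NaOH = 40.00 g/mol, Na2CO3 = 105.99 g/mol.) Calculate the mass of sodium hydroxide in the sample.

n(HCl) = 0.02408 × 0.4752 = 0.01144 mol
Let x = n(NaOH), y = n(Na2CO3).
Titrant: 1x + 2y = 0.01144;  mass: 40.00x + 105.99y = 0.5287
Solving, x = 5.980 × 10^-3 mol, y = 2.731 × 10^-3 mol
mass of NaOH = 5.980 × 10^-3 × 40.00 = 0.2392 g

0.2392 g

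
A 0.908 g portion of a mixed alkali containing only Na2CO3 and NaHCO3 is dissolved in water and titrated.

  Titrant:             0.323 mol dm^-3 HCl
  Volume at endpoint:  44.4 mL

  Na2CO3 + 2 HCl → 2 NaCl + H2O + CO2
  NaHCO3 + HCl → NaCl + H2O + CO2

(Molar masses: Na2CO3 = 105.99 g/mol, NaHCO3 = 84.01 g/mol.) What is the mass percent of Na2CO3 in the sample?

55.9 %

n(HCl) = 0.0444 × 0.323 = 0.0143 mol
Let x = n(Na2CO3), y = n(NaHCO3).
Titrant: 2x + 1y = 0.0143;  mass: 105.99x + 84.01y = 0.908
Solving, x = 4.78 × 10^-3 mol, y = 4.77 × 10^-3 mol
mass of Na2CO3 = 4.78 × 10^-3 × 105.99 = 0.507 g
% Na2CO3 = 0.507 / 0.908 × 100 = 55.9 %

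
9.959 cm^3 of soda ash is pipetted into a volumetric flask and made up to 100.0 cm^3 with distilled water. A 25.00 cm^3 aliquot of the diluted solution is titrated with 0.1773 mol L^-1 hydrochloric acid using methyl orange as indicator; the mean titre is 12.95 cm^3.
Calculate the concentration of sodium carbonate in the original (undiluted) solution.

0.4611 mol/L

Na2CO3 + 2 HCl → 2 NaCl + H2O + CO2
n(HCl) = 0.01295 × 0.1773 = 2.296 × 10^-3 mol
From the 1:2 ratio, n(Na2CO3) in the aliquot = 1/2 × 2.296 × 10^-3 = 1.148 × 10^-3 mol
[Na2CO3]_dilute = 1.148 × 10^-3 / 0.02500 = 0.04592 mol/L
Dilution factor = 100.0 / 9.959 = 10.04
[Na2CO3]_stock = 0.04592 × 10.04 = 0.4611 mol/L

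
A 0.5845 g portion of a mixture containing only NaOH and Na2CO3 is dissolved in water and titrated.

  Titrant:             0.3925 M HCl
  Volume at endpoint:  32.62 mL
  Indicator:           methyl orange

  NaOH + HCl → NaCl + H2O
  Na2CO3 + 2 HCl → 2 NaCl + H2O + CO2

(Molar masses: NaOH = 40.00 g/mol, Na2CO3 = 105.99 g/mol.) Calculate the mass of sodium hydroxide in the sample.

n(HCl) = 0.03262 × 0.3925 = 0.01280 mol
Let x = n(NaOH), y = n(Na2CO3).
Titrant: 1x + 2y = 0.01280;  mass: 40.00x + 105.99y = 0.5845
Solving, x = 7.235 × 10^-3 mol, y = 2.784 × 10^-3 mol
mass of NaOH = 7.235 × 10^-3 × 40.00 = 0.2894 g

0.2894 g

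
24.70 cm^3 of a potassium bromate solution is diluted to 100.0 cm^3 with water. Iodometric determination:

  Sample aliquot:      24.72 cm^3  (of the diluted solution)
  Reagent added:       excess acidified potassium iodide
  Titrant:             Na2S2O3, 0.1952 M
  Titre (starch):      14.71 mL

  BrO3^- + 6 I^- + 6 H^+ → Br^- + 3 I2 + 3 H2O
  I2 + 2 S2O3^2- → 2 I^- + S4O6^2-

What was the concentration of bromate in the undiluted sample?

n(S2O3^2-) = 0.01471 × 0.1952 = 2.871 × 10^-3 mol
n(I2) = n(S2O3^2-)/2 = 1.436 × 10^-3 mol
From the 1:3 ratio, n(BrO3^-) in the aliquot = 1/3 × 1.436 × 10^-3 = 4.786 × 10^-4 mol
[BrO3^-]_dilute = 4.786 × 10^-4 / 0.02472 = 0.01936 mol/L
[BrO3^-]_original = 0.01936 × 100.0/24.70 = 0.07838 mol/L

0.07838 M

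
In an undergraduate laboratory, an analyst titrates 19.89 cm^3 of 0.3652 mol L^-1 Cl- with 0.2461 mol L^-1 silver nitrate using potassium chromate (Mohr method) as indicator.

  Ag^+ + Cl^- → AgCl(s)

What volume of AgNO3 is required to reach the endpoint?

29.52 mL

n(Cl-) = 0.01989 L × 0.3652 mol/L = 7.264 × 10^-3 mol
n(AgNO3) = 7.264 × 10^-3 mol (1:1 stoichiometry)
V(AgNO3) = 7.264 × 10^-3 mol / 0.2461 mol/L = 0.02952 L = 29.52 mL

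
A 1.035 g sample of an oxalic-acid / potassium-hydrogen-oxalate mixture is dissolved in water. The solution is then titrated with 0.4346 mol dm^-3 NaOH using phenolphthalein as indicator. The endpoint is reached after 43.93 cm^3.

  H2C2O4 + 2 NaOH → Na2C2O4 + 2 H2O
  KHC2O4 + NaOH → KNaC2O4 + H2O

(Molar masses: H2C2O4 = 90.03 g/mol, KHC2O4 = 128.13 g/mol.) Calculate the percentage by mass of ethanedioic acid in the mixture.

n(NaOH) = 0.04393 × 0.4346 = 0.01909 mol
Let x = n(H2C2O4), y = n(KHC2O4).
Titrant: 2x + 1y = 0.01909;  mass: 90.03x + 128.13y = 1.035
Solving, x = 8.490 × 10^-3 mol, y = 2.112 × 10^-3 mol
mass of H2C2O4 = 8.490 × 10^-3 × 90.03 = 0.7643 g
% H2C2O4 = 0.7643 / 1.035 × 100 = 73.85 %

73.85 %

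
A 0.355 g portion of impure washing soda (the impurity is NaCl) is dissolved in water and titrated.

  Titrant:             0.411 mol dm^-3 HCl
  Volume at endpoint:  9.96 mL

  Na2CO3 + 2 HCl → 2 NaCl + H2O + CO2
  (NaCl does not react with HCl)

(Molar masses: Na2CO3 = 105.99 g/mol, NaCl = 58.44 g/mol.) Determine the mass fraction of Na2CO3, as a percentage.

n(HCl) = 0.00996 × 0.411 = 4.09 × 10^-3 mol
Let x = n(Na2CO3), y = n(NaCl).
Titrant: 2x = 4.09 × 10^-3;  mass: 105.99x + 58.44y = 0.355
Solving, x = 2.05 × 10^-3 mol, y = 2.36 × 10^-3 mol
mass of Na2CO3 = 2.05 × 10^-3 × 105.99 = 0.217 g
% Na2CO3 = 0.217 / 0.355 × 100 = 61.1 %

61.1 %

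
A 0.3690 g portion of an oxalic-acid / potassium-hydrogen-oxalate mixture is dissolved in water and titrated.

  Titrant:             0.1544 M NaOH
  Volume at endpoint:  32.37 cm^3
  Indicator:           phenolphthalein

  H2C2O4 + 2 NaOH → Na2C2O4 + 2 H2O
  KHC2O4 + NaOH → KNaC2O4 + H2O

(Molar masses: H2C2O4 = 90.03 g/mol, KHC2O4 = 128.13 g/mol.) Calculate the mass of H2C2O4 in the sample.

0.1470 g

n(NaOH) = 0.03237 × 0.1544 = 4.998 × 10^-3 mol
Let x = n(H2C2O4), y = n(KHC2O4).
Titrant: 2x + 1y = 4.998 × 10^-3;  mass: 90.03x + 128.13y = 0.3690
Solving, x = 1.633 × 10^-3 mol, y = 1.733 × 10^-3 mol
mass of H2C2O4 = 1.633 × 10^-3 × 90.03 = 0.1470 g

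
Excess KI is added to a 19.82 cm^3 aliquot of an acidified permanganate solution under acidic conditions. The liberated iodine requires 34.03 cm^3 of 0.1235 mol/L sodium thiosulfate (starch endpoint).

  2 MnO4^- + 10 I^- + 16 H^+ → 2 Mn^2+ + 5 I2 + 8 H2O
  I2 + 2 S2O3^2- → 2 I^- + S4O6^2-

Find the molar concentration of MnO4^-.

0.04241 mol/L

n(S2O3^2-) = 0.03403 × 0.1235 = 4.203 × 10^-3 mol
n(I2) = n(S2O3^2-)/2 = 2.101 × 10^-3 mol
From the 2:5 ratio, n(MnO4^-) in the aliquot = 2/5 × 2.101 × 10^-3 = 8.405 × 10^-4 mol
[MnO4^-] = 8.405 × 10^-4 / 0.01982 = 0.04241 mol/L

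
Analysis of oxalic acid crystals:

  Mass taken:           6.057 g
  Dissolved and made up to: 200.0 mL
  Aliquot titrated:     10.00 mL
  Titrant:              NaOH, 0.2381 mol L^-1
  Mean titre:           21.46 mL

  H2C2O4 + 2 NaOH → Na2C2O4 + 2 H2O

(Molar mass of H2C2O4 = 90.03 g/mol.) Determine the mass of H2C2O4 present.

n(NaOH) per titration = 0.02146 × 0.2381 = 5.110 × 10^-3 mol
From the 1:2 ratio, n(H2C2O4) in each aliquot = 1/2 × 5.110 × 10^-3 = 2.555 × 10^-3 mol
n(H2C2O4) in the whole flask = 2.555 × 10^-3 × 200.0/10.00 = 0.05110 mol
mass of H2C2O4 = 0.05110 × 90.03 = 4.600 g

4.600 g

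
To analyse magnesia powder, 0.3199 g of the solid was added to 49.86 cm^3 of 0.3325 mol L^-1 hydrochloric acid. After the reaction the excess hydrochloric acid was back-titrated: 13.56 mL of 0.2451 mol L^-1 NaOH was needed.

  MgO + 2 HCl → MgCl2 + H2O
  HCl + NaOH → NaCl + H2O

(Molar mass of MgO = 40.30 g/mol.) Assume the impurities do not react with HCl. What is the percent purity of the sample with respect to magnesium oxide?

n(HCl) added = 0.04986 × 0.3325 = 0.01658 mol
n(NaOH) used in back-titration = 0.01356 × 0.2451 = 3.324 × 10^-3 mol
n(HCl) left over = 3.324 × 10^-3 mol (1:1 ratio)
n(HCl) consumed by analyte = 0.01658 − 3.324 × 10^-3 = 0.01325 mol
From the 1:2 ratio, n(MgO) = 1/2 × 0.01325 = 6.627 × 10^-3 mol
mass of MgO = 6.627 × 10^-3 × 40.30 = 0.2671 g
% MgO = 0.2671 / 0.3199 × 100 = 83.49 %

83.49 %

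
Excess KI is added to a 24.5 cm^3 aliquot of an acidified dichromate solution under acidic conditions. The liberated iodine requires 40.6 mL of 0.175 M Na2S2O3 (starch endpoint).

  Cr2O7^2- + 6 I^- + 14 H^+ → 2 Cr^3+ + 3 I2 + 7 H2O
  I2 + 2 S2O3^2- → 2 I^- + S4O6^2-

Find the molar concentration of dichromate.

n(S2O3^2-) = 0.0406 × 0.175 = 7.10 × 10^-3 mol
n(I2) = n(S2O3^2-)/2 = 3.55 × 10^-3 mol
From the 1:3 ratio, n(Cr2O7^2-) in the aliquot = 1/3 × 3.55 × 10^-3 = 1.18 × 10^-3 mol
[Cr2O7^2-] = 1.18 × 10^-3 / 0.0245 = 0.0483 mol/L

0.0483 M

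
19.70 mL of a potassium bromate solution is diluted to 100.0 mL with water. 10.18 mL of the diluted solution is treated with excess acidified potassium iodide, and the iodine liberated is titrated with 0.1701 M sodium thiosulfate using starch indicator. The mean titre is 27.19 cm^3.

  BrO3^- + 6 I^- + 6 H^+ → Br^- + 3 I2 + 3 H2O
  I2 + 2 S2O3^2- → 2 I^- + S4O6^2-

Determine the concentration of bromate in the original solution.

n(S2O3^2-) = 0.02719 × 0.1701 = 4.625 × 10^-3 mol
n(I2) = n(S2O3^2-)/2 = 2.313 × 10^-3 mol
From the 1:3 ratio, n(BrO3^-) in the aliquot = 1/3 × 2.313 × 10^-3 = 7.708 × 10^-4 mol
[BrO3^-]_dilute = 7.708 × 10^-4 / 0.01018 = 0.07572 mol/L
[BrO3^-]_original = 0.07572 × 100.0/19.70 = 0.3844 mol/L

0.3844 M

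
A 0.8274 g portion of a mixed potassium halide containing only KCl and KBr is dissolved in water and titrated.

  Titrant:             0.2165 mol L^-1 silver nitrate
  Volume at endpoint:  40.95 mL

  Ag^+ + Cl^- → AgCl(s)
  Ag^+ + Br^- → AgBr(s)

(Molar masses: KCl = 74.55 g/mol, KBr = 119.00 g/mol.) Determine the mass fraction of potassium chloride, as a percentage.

n(AgNO3) = 0.04095 × 0.2165 = 8.866 × 10^-3 mol
Let x = n(KCl), y = n(KBr).
Titrant: 1x + 1y = 8.866 × 10^-3;  mass: 74.55x + 119.00y = 0.8274
Solving, x = 5.121 × 10^-3 mol, y = 3.745 × 10^-3 mol
mass of KCl = 5.121 × 10^-3 × 74.55 = 0.3817 g
% KCl = 0.3817 / 0.8274 × 100 = 46.14 %

46.14 %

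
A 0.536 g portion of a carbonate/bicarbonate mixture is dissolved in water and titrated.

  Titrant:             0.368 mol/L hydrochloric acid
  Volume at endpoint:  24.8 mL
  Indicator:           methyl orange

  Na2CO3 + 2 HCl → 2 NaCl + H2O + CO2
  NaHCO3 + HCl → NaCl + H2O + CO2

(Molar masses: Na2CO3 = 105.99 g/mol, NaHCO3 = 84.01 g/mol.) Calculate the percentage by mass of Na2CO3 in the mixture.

73.5 %

n(HCl) = 0.0248 × 0.368 = 9.13 × 10^-3 mol
Let x = n(Na2CO3), y = n(NaHCO3).
Titrant: 2x + 1y = 9.13 × 10^-3;  mass: 105.99x + 84.01y = 0.536
Solving, x = 3.72 × 10^-3 mol, y = 1.69 × 10^-3 mol
mass of Na2CO3 = 3.72 × 10^-3 × 105.99 = 0.394 g
% Na2CO3 = 0.394 / 0.536 × 100 = 73.5 %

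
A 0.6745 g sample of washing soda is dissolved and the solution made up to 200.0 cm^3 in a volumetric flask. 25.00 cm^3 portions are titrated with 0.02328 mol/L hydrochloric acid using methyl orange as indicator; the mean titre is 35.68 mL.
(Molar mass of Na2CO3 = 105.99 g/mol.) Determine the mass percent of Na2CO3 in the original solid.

52.21 %

Na2CO3 + 2 HCl → 2 NaCl + H2O + CO2
n(HCl) per titration = 0.03568 × 0.02328 = 8.306 × 10^-4 mol
From the 1:2 ratio, n(Na2CO3) in each aliquot = 1/2 × 8.306 × 10^-4 = 4.153 × 10^-4 mol
n(Na2CO3) in the whole flask = 4.153 × 10^-4 × 200.0/25.00 = 3.323 × 10^-3 mol
mass of Na2CO3 = 3.323 × 10^-3 × 105.99 = 0.3522 g
% Na2CO3 = 0.3522 / 0.6745 × 100 = 52.21 %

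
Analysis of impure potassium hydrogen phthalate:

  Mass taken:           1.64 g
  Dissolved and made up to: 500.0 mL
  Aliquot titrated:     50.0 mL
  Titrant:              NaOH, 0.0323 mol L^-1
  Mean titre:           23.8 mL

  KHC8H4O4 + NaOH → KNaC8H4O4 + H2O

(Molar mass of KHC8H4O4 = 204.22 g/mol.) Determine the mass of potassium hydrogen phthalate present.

n(NaOH) per titration = 0.0238 × 0.0323 = 7.69 × 10^-4 mol
n(KHC8H4O4) in each aliquot = 7.69 × 10^-4 mol (1:1 ratio)
n(KHC8H4O4) in the whole flask = 7.69 × 10^-4 × 500.0/50.0 = 7.69 × 10^-3 mol
mass of KHC8H4O4 = 7.69 × 10^-3 × 204.22 = 1.57 g

1.57 g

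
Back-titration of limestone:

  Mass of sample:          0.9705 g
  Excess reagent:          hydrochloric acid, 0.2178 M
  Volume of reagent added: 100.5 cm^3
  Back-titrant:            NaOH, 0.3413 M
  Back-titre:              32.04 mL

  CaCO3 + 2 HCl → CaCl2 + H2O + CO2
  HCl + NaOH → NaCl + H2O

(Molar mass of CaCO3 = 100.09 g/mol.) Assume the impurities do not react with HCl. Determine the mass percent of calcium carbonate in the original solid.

n(HCl) added = 0.1005 × 0.2178 = 0.02189 mol
n(NaOH) used in back-titration = 0.03204 × 0.3413 = 0.01094 mol
n(HCl) left over = 0.01094 mol (1:1 ratio)
n(HCl) consumed by analyte = 0.02189 − 0.01094 = 0.01095 mol
From the 1:2 ratio, n(CaCO3) = 1/2 × 0.01095 = 5.477 × 10^-3 mol
mass of CaCO3 = 5.477 × 10^-3 × 100.09 = 0.5482 g
% CaCO3 = 0.5482 / 0.9705 × 100 = 56.48 %

56.48 %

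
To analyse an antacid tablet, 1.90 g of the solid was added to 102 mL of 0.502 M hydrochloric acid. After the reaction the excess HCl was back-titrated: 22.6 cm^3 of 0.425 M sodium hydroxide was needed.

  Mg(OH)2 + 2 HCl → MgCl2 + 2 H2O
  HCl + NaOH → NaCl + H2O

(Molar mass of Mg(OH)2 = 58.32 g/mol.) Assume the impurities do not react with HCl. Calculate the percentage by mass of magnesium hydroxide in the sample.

63.8 %

n(HCl) added = 0.102 × 0.502 = 0.0512 mol
n(NaOH) used in back-titration = 0.0226 × 0.425 = 9.61 × 10^-3 mol
n(HCl) left over = 9.61 × 10^-3 mol (1:1 ratio)
n(HCl) consumed by analyte = 0.0512 − 9.61 × 10^-3 = 0.0416 mol
From the 1:2 ratio, n(Mg(OH)2) = 1/2 × 0.0416 = 0.0208 mol
mass of Mg(OH)2 = 0.0208 × 58.32 = 1.21 g
% Mg(OH)2 = 1.21 / 1.90 × 100 = 63.8 %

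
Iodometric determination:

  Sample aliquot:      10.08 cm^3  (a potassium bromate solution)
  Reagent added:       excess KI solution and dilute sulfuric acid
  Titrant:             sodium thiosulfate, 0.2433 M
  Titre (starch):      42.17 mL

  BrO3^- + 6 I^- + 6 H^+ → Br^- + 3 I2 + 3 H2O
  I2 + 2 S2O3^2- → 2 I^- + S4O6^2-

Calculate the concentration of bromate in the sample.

n(S2O3^2-) = 0.04217 × 0.2433 = 0.01026 mol
n(I2) = n(S2O3^2-)/2 = 5.130 × 10^-3 mol
From the 1:3 ratio, n(BrO3^-) in the aliquot = 1/3 × 5.130 × 10^-3 = 1.710 × 10^-3 mol
[BrO3^-] = 1.710 × 10^-3 / 0.01008 = 0.1696 mol/L

0.1696 M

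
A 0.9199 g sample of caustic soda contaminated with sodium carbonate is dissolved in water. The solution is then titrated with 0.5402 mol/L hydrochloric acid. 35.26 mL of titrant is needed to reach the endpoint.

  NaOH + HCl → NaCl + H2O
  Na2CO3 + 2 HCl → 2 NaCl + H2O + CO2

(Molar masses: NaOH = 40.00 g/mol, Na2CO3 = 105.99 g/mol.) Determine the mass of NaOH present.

n(HCl) = 0.03526 × 0.5402 = 0.01905 mol
Let x = n(NaOH), y = n(Na2CO3).
Titrant: 1x + 2y = 0.01905;  mass: 40.00x + 105.99y = 0.9199
Solving, x = 6.889 × 10^-3 mol, y = 6.079 × 10^-3 mol
mass of NaOH = 6.889 × 10^-3 × 40.00 = 0.2756 g

0.2756 g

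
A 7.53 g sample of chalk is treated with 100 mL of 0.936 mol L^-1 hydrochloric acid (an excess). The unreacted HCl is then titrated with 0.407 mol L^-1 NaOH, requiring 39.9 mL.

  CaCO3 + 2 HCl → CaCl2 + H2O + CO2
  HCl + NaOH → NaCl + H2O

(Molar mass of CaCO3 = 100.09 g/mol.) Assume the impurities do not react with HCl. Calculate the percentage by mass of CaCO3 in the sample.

n(HCl) added = 0.100 × 0.936 = 0.0936 mol
n(NaOH) used in back-titration = 0.0399 × 0.407 = 0.0162 mol
n(HCl) left over = 0.0162 mol (1:1 ratio)
n(HCl) consumed by analyte = 0.0936 − 0.0162 = 0.0774 mol
From the 1:2 ratio, n(CaCO3) = 1/2 × 0.0774 = 0.0387 mol
mass of CaCO3 = 0.0387 × 100.09 = 3.87 g
% CaCO3 = 3.87 / 7.53 × 100 = 51.4 %

51.4 %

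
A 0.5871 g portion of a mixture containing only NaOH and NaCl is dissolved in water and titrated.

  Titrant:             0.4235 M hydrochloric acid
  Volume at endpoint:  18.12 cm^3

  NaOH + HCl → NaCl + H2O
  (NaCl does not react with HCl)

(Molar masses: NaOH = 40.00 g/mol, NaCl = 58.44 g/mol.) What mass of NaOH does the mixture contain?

n(HCl) = 0.01812 × 0.4235 = 7.674 × 10^-3 mol
Let x = n(NaOH), y = n(NaCl).
Titrant: 1x = 7.674 × 10^-3;  mass: 40.00x + 58.44y = 0.5871
Solving, x = 7.674 × 10^-3 mol, y = 4.794 × 10^-3 mol
mass of NaOH = 7.674 × 10^-3 × 40.00 = 0.3070 g

0.3070 g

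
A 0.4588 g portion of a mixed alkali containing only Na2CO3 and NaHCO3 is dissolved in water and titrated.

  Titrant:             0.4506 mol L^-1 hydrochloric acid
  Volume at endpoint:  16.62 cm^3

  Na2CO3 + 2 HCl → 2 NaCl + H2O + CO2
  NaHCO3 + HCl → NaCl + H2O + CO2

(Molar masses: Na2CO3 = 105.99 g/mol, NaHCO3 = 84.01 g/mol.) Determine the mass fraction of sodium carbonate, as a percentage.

63.44 %

n(HCl) = 0.01662 × 0.4506 = 7.489 × 10^-3 mol
Let x = n(Na2CO3), y = n(NaHCO3).
Titrant: 2x + 1y = 7.489 × 10^-3;  mass: 105.99x + 84.01y = 0.4588
Solving, x = 2.746 × 10^-3 mol, y = 1.997 × 10^-3 mol
mass of Na2CO3 = 2.746 × 10^-3 × 105.99 = 0.2911 g
% Na2CO3 = 0.2911 / 0.4588 × 100 = 63.44 %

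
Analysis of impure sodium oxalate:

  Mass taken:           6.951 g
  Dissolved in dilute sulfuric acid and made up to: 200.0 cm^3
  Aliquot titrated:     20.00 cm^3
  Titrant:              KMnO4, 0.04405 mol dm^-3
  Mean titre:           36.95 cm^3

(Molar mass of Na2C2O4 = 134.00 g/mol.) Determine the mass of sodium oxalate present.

2 MnO4^- + 5 C2O4^2- + 16 H^+ → 2 Mn^2+ + 10 CO2 + 8 H2O
n(KMnO4) per titration = 0.03695 × 0.04405 = 1.628 × 10^-3 mol
From the 5:2 ratio, n(Na2C2O4) in each aliquot = 5/2 × 1.628 × 10^-3 = 4.069 × 10^-3 mol
n(Na2C2O4) in the whole flask = 4.069 × 10^-3 × 200.0/20.00 = 0.04069 mol
mass of Na2C2O4 = 0.04069 × 134.00 = 5.453 g

5.453 g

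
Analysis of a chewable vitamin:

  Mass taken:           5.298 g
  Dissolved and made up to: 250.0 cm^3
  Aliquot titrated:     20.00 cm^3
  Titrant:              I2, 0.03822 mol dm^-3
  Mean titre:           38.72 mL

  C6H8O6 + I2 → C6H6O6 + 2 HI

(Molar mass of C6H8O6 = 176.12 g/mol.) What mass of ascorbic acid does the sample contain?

n(I2) per titration = 0.03872 × 0.03822 = 1.480 × 10^-3 mol
n(C6H8O6) in each aliquot = 1.480 × 10^-3 mol (1:1 ratio)
n(C6H8O6) in the whole flask = 1.480 × 10^-3 × 250.0/20.00 = 0.01850 mol
mass of C6H8O6 = 0.01850 × 176.12 = 3.258 g

3.258 g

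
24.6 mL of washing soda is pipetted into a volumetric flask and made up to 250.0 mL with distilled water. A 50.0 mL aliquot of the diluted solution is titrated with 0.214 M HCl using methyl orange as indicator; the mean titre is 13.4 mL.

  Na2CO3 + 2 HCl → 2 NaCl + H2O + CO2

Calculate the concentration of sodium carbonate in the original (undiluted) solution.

n(HCl) = 0.0134 × 0.214 = 2.87 × 10^-3 mol
From the 1:2 ratio, n(Na2CO3) in the aliquot = 1/2 × 2.87 × 10^-3 = 1.43 × 10^-3 mol
[Na2CO3]_dilute = 1.43 × 10^-3 / 0.0500 = 0.0287 mol/L
Dilution factor = 250.0 / 24.6 = 10.16
[Na2CO3]_stock = 0.0287 × 10.16 = 0.291 mol/L

0.291 M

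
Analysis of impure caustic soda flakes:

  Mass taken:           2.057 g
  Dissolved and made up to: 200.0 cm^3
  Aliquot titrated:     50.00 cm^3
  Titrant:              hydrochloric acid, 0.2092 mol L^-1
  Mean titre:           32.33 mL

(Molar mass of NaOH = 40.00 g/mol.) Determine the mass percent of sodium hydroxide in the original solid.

NaOH + HCl → NaCl + H2O
n(HCl) per titration = 0.03233 × 0.2092 = 6.763 × 10^-3 mol
n(NaOH) in each aliquot = 6.763 × 10^-3 mol (1:1 ratio)
n(NaOH) in the whole flask = 6.763 × 10^-3 × 200.0/50.00 = 0.02705 mol
mass of NaOH = 0.02705 × 40.00 = 1.082 g
% NaOH = 1.082 / 2.057 × 100 = 52.61 %

52.61 %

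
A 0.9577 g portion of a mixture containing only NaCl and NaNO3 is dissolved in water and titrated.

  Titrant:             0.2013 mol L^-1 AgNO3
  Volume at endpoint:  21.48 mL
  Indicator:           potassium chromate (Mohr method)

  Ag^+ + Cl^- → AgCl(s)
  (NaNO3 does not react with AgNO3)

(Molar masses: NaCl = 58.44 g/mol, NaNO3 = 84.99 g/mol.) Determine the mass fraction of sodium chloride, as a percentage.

26.39 %

n(AgNO3) = 0.02148 × 0.2013 = 4.324 × 10^-3 mol
Let x = n(NaCl), y = n(NaNO3).
Titrant: 1x = 4.324 × 10^-3;  mass: 58.44x + 84.99y = 0.9577
Solving, x = 4.324 × 10^-3 mol, y = 8.295 × 10^-3 mol
mass of NaCl = 4.324 × 10^-3 × 58.44 = 0.2527 g
% NaCl = 0.2527 / 0.9577 × 100 = 26.39 %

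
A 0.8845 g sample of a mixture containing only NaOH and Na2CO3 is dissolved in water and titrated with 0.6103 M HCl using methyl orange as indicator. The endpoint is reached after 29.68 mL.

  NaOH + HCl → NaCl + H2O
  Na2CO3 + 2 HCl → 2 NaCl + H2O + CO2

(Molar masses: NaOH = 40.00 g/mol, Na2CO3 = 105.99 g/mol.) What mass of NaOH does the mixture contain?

n(HCl) = 0.02968 × 0.6103 = 0.01811 mol
Let x = n(NaOH), y = n(Na2CO3).
Titrant: 1x + 2y = 0.01811;  mass: 40.00x + 105.99y = 0.8845
Solving, x = 5.805 × 10^-3 mol, y = 6.154 × 10^-3 mol
mass of NaOH = 5.805 × 10^-3 × 40.00 = 0.2322 g

0.2322 g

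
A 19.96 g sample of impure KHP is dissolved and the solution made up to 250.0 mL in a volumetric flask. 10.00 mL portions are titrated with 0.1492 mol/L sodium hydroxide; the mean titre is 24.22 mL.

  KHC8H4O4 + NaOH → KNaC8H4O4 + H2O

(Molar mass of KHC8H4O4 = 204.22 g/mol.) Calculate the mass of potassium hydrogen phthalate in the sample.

18.45 g

n(NaOH) per titration = 0.02422 × 0.1492 = 3.614 × 10^-3 mol
n(KHC8H4O4) in each aliquot = 3.614 × 10^-3 mol (1:1 ratio)
n(KHC8H4O4) in the whole flask = 3.614 × 10^-3 × 250.0/10.00 = 0.09034 mol
mass of KHC8H4O4 = 0.09034 × 204.22 = 18.45 g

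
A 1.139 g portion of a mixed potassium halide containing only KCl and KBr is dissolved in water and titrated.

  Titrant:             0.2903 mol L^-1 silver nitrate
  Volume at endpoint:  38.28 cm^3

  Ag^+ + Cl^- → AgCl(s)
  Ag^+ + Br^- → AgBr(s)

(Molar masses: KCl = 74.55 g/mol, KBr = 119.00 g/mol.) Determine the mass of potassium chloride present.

0.3076 g

n(AgNO3) = 0.03828 × 0.2903 = 0.01111 mol
Let x = n(KCl), y = n(KBr).
Titrant: 1x + 1y = 0.01111;  mass: 74.55x + 119.00y = 1.139
Solving, x = 4.126 × 10^-3 mol, y = 6.986 × 10^-3 mol
mass of KCl = 4.126 × 10^-3 × 74.55 = 0.3076 g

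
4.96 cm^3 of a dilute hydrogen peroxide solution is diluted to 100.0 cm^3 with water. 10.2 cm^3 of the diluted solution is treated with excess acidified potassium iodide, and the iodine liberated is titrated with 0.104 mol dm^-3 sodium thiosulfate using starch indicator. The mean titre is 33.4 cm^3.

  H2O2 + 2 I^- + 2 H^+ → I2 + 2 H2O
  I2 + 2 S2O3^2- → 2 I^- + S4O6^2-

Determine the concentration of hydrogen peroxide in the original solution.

n(S2O3^2-) = 0.0334 × 0.104 = 3.47 × 10^-3 mol
n(I2) = n(S2O3^2-)/2 = 1.74 × 10^-3 mol
n(H2O2) in the aliquot = 1.74 × 10^-3 mol (1:1 ratio)
[H2O2]_dilute = 1.74 × 10^-3 / 0.0102 = 0.170 mol/L
[H2O2]_original = 0.170 × 100.0/4.96 = 3.43 mol/L

3.43 mol/L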